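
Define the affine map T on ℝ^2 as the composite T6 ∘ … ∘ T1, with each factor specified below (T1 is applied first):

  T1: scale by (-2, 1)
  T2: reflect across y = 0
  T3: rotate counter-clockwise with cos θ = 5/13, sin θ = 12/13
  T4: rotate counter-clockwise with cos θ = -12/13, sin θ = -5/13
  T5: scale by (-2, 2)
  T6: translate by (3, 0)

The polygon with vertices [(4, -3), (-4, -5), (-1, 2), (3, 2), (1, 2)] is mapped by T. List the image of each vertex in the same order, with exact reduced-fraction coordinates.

T1 scale by (-2, 1): (4, -3) → (-8, -3); (-4, -5) → (8, -5); (-1, 2) → (2, 2); (3, 2) → (-6, 2); (1, 2) → (-2, 2)
T2 reflect across y = 0: (-8, -3) → (-8, 3); (8, -5) → (8, 5); (2, 2) → (2, -2); (-6, 2) → (-6, -2); (-2, 2) → (-2, -2)
T3 rotate counter-clockwise with cos θ = 5/13, sin θ = 12/13: (-8, 3) → (-76/13, -81/13); (8, 5) → (-20/13, 121/13); (2, -2) → (34/13, 14/13); (-6, -2) → (-6/13, -82/13); (-2, -2) → (14/13, -34/13)
T4 rotate counter-clockwise with cos θ = -12/13, sin θ = -5/13: (-76/13, -81/13) → (3, 8); (-20/13, 121/13) → (5, -8); (34/13, 14/13) → (-2, -2); (-6/13, -82/13) → (-2, 6); (14/13, -34/13) → (-2, 2)
T5 scale by (-2, 2): (3, 8) → (-6, 16); (5, -8) → (-10, -16); (-2, -2) → (4, -4); (-2, 6) → (4, 12); (-2, 2) → (4, 4)
T6 translate by (3, 0): (-6, 16) → (-3, 16); (-10, -16) → (-7, -16); (4, -4) → (7, -4); (4, 12) → (7, 12); (4, 4) → (7, 4)

image vertices: (-3, 16), (-7, -16), (7, -4), (7, 12), (7, 4)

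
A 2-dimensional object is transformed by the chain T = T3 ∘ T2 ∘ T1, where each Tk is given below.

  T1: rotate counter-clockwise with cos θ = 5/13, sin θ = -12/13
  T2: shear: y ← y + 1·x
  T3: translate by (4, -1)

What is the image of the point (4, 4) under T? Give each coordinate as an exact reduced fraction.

T1 rotate counter-clockwise with cos θ = 5/13, sin θ = -12/13: (4, 4) → (68/13, -28/13)
T2 shear: y ← y + 1·x: (68/13, -28/13) → (68/13, 40/13)
T3 translate by (4, -1): (68/13, 40/13) → (120/13, 27/13)

T(p) = (120/13, 27/13)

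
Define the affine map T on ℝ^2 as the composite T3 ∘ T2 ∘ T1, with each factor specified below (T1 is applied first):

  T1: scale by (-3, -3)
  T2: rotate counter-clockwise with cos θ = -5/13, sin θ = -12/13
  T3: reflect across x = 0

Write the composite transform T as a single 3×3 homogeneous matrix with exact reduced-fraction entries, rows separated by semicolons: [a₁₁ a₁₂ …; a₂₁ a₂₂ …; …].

T = [-15/13 36/13 0; 36/13 15/13 0; 0 0 1]

T1 = [-3 0 0; 0 -3 0; 0 0 1]
T2·T1 = [15/13 -36/13 0; 36/13 15/13 0; 0 0 1]
T3·…·T1 = [-15/13 36/13 0; 36/13 15/13 0; 0 0 1]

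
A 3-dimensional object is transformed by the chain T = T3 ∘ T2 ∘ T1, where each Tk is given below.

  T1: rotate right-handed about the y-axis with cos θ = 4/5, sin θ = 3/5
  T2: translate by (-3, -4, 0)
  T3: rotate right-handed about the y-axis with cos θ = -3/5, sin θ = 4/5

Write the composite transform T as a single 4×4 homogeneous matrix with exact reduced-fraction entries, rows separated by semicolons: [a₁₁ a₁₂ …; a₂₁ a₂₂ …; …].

T = [-24/25 0 7/25 9/5; 0 1 0 -4; -7/25 0 -24/25 12/5; 0 0 0 1]

T1 = [4/5 0 3/5 0; 0 1 0 0; -3/5 0 4/5 0; 0 0 0 1]
T2·T1 = [4/5 0 3/5 -3; 0 1 0 -4; -3/5 0 4/5 0; 0 0 0 1]
T3·…·T1 = [-24/25 0 7/25 9/5; 0 1 0 -4; -7/25 0 -24/25 12/5; 0 0 0 1]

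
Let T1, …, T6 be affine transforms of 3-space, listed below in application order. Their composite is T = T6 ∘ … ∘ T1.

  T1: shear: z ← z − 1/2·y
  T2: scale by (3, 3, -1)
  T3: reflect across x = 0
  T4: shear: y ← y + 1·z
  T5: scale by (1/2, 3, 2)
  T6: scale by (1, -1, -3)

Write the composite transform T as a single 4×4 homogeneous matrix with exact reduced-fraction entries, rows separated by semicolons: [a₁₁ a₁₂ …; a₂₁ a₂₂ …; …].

T1 = [1 0 0 0; 0 1 0 0; 0 -1/2 1 0; 0 0 0 1]
T2·T1 = [3 0 0 0; 0 3 0 0; 0 1/2 -1 0; 0 0 0 1]
T3·…·T1 = [-3 0 0 0; 0 3 0 0; 0 1/2 -1 0; 0 0 0 1]
T4·…·T1 = [-3 0 0 0; 0 7/2 -1 0; 0 1/2 -1 0; 0 0 0 1]
T5·…·T1 = [-3/2 0 0 0; 0 21/2 -3 0; 0 1 -2 0; 0 0 0 1]
T6·…·T1 = [-3/2 0 0 0; 0 -21/2 3 0; 0 -3 6 0; 0 0 0 1]

T = [-3/2 0 0 0; 0 -21/2 3 0; 0 -3 6 0; 0 0 0 1]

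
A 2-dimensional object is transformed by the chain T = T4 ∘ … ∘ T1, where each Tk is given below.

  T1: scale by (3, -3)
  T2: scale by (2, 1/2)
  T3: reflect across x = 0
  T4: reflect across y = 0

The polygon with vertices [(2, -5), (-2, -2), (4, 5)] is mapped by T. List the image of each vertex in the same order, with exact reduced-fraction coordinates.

image vertices: (-12, -15/2), (12, -3), (-24, 15/2)

T1 scale by (3, -3): (2, -5) → (6, 15); (-2, -2) → (-6, 6); (4, 5) → (12, -15)
T2 scale by (2, 1/2): (6, 15) → (12, 15/2); (-6, 6) → (-12, 3); (12, -15) → (24, -15/2)
T3 reflect across x = 0: (12, 15/2) → (-12, 15/2); (-12, 3) → (12, 3); (24, -15/2) → (-24, -15/2)
T4 reflect across y = 0: (-12, 15/2) → (-12, -15/2); (12, 3) → (12, -3); (-24, -15/2) → (-24, 15/2)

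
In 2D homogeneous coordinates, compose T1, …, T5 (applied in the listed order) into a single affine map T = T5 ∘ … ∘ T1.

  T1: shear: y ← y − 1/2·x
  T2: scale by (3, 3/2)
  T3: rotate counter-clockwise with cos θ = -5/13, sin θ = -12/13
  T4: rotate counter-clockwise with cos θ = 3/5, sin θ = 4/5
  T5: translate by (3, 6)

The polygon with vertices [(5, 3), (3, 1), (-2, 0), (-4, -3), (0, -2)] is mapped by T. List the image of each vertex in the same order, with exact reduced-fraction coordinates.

image vertices: (732/65, -1701/260), (90/13, -111/52), (81/65, 1551/130), (-57/13, 405/26), (27/65, 291/65)

T1 shear: y ← y − 1/2·x: (5, 3) → (5, 1/2); (3, 1) → (3, -1/2); (-2, 0) → (-2, 1); (-4, -3) → (-4, -1); (0, -2) → (0, -2)
T2 scale by (3, 3/2): (5, 1/2) → (15, 3/4); (3, -1/2) → (9, -3/4); (-2, 1) → (-6, 3/2); (-4, -1) → (-12, -3/2); (0, -2) → (0, -3)
T3 rotate counter-clockwise with cos θ = -5/13, sin θ = -12/13: (15, 3/4) → (-66/13, -735/52); (9, -3/4) → (-54/13, -417/52); (-6, 3/2) → (48/13, 129/26); (-12, -3/2) → (42/13, 303/26); (0, -3) → (-36/13, 15/13)
T4 rotate counter-clockwise with cos θ = 3/5, sin θ = 4/5: (-66/13, -735/52) → (537/65, -3261/260); (-54/13, -417/52) → (51/13, -423/52); (48/13, 129/26) → (-114/65, 771/130); (42/13, 303/26) → (-96/13, 249/26); (-36/13, 15/13) → (-168/65, -99/65)
T5 translate by (3, 6): (537/65, -3261/260) → (732/65, -1701/260); (51/13, -423/52) → (90/13, -111/52); (-114/65, 771/130) → (81/65, 1551/130); (-96/13, 249/26) → (-57/13, 405/26); (-168/65, -99/65) → (27/65, 291/65)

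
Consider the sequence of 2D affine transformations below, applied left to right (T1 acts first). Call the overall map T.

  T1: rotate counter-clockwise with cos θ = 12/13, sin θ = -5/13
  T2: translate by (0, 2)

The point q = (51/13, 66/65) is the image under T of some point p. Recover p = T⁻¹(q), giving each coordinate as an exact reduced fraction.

T1 = [12/13 5/13 0; -5/13 12/13 0; 0 0 1]
T2·T1 = [12/13 5/13 0; -5/13 12/13 2; 0 0 1]
det M = 1; M⁻¹ = [12/13 -5/13 10/13; 5/13 12/13 -24/13; 0 0 1]
M⁻¹ · (51/13, 66/65)ᵀ = (4, 3/5)ᵀ

p = (4, 3/5)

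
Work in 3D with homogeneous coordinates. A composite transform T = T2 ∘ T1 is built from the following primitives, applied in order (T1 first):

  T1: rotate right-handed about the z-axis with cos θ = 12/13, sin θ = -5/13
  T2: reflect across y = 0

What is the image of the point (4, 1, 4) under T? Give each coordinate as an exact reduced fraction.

T1 rotate right-handed about the z-axis with cos θ = 12/13, sin θ = -5/13: (4, 1, 4) → (53/13, -8/13, 4)
T2 reflect across y = 0: (53/13, -8/13, 4) → (53/13, 8/13, 4)

T(p) = (53/13, 8/13, 4)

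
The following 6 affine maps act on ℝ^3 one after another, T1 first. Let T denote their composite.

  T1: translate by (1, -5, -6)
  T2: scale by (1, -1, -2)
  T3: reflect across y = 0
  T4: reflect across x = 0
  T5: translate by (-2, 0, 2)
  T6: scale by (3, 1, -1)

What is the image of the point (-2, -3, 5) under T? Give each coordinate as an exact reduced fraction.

T1 translate by (1, -5, -6): (-2, -3, 5) → (-1, -8, -1)
T2 scale by (1, -1, -2): (-1, -8, -1) → (-1, 8, 2)
T3 reflect across y = 0: (-1, 8, 2) → (-1, -8, 2)
T4 reflect across x = 0: (-1, -8, 2) → (1, -8, 2)
T5 translate by (-2, 0, 2): (1, -8, 2) → (-1, -8, 4)
T6 scale by (3, 1, -1): (-1, -8, 4) → (-3, -8, -4)

T(p) = (-3, -8, -4)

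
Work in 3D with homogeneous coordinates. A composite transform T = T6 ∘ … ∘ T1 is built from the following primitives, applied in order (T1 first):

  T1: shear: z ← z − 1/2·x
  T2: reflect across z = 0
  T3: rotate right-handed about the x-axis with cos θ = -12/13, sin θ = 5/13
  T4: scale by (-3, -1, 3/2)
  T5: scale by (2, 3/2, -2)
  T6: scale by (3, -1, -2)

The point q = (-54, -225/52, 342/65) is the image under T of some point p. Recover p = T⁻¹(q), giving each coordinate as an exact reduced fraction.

p = (3, 3, 6/5)

T1 = [1 0 0 0; 0 1 0 0; -1/2 0 1 0; 0 0 0 1]
T2·T1 = [1 0 0 0; 0 1 0 0; 1/2 0 -1 0; 0 0 0 1]
T3·…·T1 = [1 0 0 0; -5/26 -12/13 5/13 0; -6/13 5/13 12/13 0; 0 0 0 1]
T4·…·T1 = [-3 0 0 0; 5/26 12/13 -5/13 0; -9/13 15/26 18/13 0; 0 0 0 1]
T5·…·T1 = [-6 0 0 0; 15/52 18/13 -15/26 0; 18/13 -15/13 -36/13 0; 0 0 0 1]
T6·…·T1 = [-18 0 0 0; -15/52 -18/13 15/26 0; -36/13 30/13 72/13 0; 0 0 0 1]
det M = 162; M⁻¹ = [-1/18 0 0 0; 0 -8/13 5/78 0; -1/36 10/39 2/13 0; 0 0 0 1]
M⁻¹ · (-54, -225/52, 342/65)ᵀ = (3, 3, 6/5)ᵀ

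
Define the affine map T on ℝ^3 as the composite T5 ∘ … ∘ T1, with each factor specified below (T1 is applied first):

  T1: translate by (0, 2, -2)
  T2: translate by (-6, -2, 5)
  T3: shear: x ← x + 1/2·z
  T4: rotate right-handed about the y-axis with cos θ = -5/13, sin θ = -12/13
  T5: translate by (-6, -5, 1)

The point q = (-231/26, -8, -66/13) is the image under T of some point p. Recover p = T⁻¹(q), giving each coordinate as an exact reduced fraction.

p = (-1, -3, 2)

T1 = [1 0 0 0; 0 1 0 2; 0 0 1 -2; 0 0 0 1]
T2·T1 = [1 0 0 -6; 0 1 0 0; 0 0 1 3; 0 0 0 1]
T3·…·T1 = [1 0 1/2 -9/2; 0 1 0 0; 0 0 1 3; 0 0 0 1]
T4·…·T1 = [-5/13 0 -29/26 -27/26; 0 1 0 0; 12/13 0 1/13 -69/13; 0 0 0 1]
T5·…·T1 = [-5/13 0 -29/26 -183/26; 0 1 0 -5; 12/13 0 1/13 -56/13; 0 0 0 1]
det M = 1; M⁻¹ = [1/13 0 29/26 139/26; 0 1 0 5; -12/13 0 -5/13 -106/13; 0 0 0 1]
M⁻¹ · (-231/26, -8, -66/13)ᵀ = (-1, -3, 2)ᵀ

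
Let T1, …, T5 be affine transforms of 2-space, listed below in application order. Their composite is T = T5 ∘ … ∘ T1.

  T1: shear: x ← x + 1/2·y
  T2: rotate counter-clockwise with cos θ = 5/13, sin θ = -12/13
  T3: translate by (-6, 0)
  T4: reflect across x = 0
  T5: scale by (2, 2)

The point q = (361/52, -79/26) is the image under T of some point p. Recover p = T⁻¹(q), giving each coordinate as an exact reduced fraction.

p = (3/2, 7/4)

T1 = [1 1/2 0; 0 1 0; 0 0 1]
T2·T1 = [5/13 29/26 0; -12/13 -1/13 0; 0 0 1]
T3·…·T1 = [5/13 29/26 -6; -12/13 -1/13 0; 0 0 1]
T4·…·T1 = [-5/13 -29/26 6; -12/13 -1/13 0; 0 0 1]
T5·…·T1 = [-10/13 -29/13 12; -24/13 -2/13 0; 0 0 1]
det M = -4; M⁻¹ = [1/26 -29/52 -6/13; -6/13 5/26 72/13; 0 0 1]
M⁻¹ · (361/52, -79/26)ᵀ = (3/2, 7/4)ᵀ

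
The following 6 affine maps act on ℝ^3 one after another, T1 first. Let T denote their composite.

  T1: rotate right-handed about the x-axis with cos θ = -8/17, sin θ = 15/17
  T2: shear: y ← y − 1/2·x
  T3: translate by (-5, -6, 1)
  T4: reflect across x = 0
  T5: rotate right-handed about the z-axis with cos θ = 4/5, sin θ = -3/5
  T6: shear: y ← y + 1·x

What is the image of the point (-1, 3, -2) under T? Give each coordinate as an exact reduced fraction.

T(p) = (291/170, -1021/170, 78/17)

T1 rotate right-handed about the x-axis with cos θ = -8/17, sin θ = 15/17: (-1, 3, -2) → (-1, 6/17, 61/17)
T2 shear: y ← y − 1/2·x: (-1, 6/17, 61/17) → (-1, 29/34, 61/17)
T3 translate by (-5, -6, 1): (-1, 29/34, 61/17) → (-6, -175/34, 78/17)
T4 reflect across x = 0: (-6, -175/34, 78/17) → (6, -175/34, 78/17)
T5 rotate right-handed about the z-axis with cos θ = 4/5, sin θ = -3/5: (6, -175/34, 78/17) → (291/170, -656/85, 78/17)
T6 shear: y ← y + 1·x: (291/170, -656/85, 78/17) → (291/170, -1021/170, 78/17)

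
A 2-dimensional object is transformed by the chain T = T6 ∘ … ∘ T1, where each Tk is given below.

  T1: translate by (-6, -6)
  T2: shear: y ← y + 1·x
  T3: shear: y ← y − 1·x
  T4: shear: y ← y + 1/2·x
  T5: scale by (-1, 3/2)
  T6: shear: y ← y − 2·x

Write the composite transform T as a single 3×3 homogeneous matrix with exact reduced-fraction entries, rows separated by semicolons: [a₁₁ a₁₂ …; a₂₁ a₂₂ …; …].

T1 = [1 0 -6; 0 1 -6; 0 0 1]
T2·T1 = [1 0 -6; 1 1 -12; 0 0 1]
T3·…·T1 = [1 0 -6; 0 1 -6; 0 0 1]
T4·…·T1 = [1 0 -6; 1/2 1 -9; 0 0 1]
T5·…·T1 = [-1 0 6; 3/4 3/2 -27/2; 0 0 1]
T6·…·T1 = [-1 0 6; 11/4 3/2 -51/2; 0 0 1]

T = [-1 0 6; 11/4 3/2 -51/2; 0 0 1]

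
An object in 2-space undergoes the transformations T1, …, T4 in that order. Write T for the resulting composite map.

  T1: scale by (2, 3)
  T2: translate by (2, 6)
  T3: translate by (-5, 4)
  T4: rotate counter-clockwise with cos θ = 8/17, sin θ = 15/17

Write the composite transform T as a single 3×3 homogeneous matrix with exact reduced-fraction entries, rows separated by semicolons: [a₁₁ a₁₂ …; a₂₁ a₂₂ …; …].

T = [16/17 -45/17 -174/17; 30/17 24/17 35/17; 0 0 1]

T1 = [2 0 0; 0 3 0; 0 0 1]
T2·T1 = [2 0 2; 0 3 6; 0 0 1]
T3·…·T1 = [2 0 -3; 0 3 10; 0 0 1]
T4·…·T1 = [16/17 -45/17 -174/17; 30/17 24/17 35/17; 0 0 1]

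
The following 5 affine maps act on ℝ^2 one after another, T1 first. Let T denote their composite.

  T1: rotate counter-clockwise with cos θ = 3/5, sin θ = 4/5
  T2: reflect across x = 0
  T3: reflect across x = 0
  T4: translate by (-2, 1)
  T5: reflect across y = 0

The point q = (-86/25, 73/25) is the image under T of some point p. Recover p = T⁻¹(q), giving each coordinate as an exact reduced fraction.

p = (-4, -6/5)

T1 = [3/5 -4/5 0; 4/5 3/5 0; 0 0 1]
T2·T1 = [-3/5 4/5 0; 4/5 3/5 0; 0 0 1]
T3·…·T1 = [3/5 -4/5 0; 4/5 3/5 0; 0 0 1]
T4·…·T1 = [3/5 -4/5 -2; 4/5 3/5 1; 0 0 1]
T5·…·T1 = [3/5 -4/5 -2; -4/5 -3/5 -1; 0 0 1]
det M = -1; M⁻¹ = [3/5 -4/5 2/5; -4/5 -3/5 -11/5; 0 0 1]
M⁻¹ · (-86/25, 73/25)ᵀ = (-4, -6/5)ᵀ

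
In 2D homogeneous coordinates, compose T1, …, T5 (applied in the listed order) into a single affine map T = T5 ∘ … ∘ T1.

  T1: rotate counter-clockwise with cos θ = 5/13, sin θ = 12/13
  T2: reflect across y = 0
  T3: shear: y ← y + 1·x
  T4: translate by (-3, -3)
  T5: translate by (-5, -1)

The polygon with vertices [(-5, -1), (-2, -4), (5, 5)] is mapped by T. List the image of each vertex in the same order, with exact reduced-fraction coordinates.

T1 rotate counter-clockwise with cos θ = 5/13, sin θ = 12/13: (-5, -1) → (-1, -5); (-2, -4) → (38/13, -44/13); (5, 5) → (-35/13, 85/13)
T2 reflect across y = 0: (-1, -5) → (-1, 5); (38/13, -44/13) → (38/13, 44/13); (-35/13, 85/13) → (-35/13, -85/13)
T3 shear: y ← y + 1·x: (-1, 5) → (-1, 4); (38/13, 44/13) → (38/13, 82/13); (-35/13, -85/13) → (-35/13, -120/13)
T4 translate by (-3, -3): (-1, 4) → (-4, 1); (38/13, 82/13) → (-1/13, 43/13); (-35/13, -120/13) → (-74/13, -159/13)
T5 translate by (-5, -1): (-4, 1) → (-9, 0); (-1/13, 43/13) → (-66/13, 30/13); (-74/13, -159/13) → (-139/13, -172/13)

image vertices: (-9, 0), (-66/13, 30/13), (-139/13, -172/13)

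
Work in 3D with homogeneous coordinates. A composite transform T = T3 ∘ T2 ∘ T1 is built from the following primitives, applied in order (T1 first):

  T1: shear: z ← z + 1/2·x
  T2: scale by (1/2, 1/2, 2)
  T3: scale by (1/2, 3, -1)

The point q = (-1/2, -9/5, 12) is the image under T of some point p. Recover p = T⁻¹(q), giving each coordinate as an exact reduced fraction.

T1 = [1 0 0 0; 0 1 0 0; 1/2 0 1 0; 0 0 0 1]
T2·T1 = [1/2 0 0 0; 0 1/2 0 0; 1 0 2 0; 0 0 0 1]
T3·…·T1 = [1/4 0 0 0; 0 3/2 0 0; -1 0 -2 0; 0 0 0 1]
det M = -3/4; M⁻¹ = [4 0 0 0; 0 2/3 0 0; -2 0 -1/2 0; 0 0 0 1]
M⁻¹ · (-1/2, -9/5, 12)ᵀ = (-2, -6/5, -5)ᵀ

p = (-2, -6/5, -5)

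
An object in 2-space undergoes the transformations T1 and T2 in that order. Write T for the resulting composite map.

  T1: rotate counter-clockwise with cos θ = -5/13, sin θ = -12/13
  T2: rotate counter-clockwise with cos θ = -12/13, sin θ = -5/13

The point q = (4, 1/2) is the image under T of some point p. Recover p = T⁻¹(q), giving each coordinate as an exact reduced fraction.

p = (1/2, -4)

T1 = [-5/13 12/13 0; -12/13 -5/13 0; 0 0 1]
T2·T1 = [0 -1 0; 1 0 0; 0 0 1]
det M = 1; M⁻¹ = [0 1 0; -1 0 0; 0 0 1]
M⁻¹ · (4, 1/2)ᵀ = (1/2, -4)ᵀ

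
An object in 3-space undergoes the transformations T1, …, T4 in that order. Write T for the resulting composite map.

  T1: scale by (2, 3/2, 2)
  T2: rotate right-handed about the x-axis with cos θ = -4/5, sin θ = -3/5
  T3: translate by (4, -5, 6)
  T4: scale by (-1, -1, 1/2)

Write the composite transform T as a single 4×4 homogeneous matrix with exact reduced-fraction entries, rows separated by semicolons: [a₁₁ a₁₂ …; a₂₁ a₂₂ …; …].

T1 = [2 0 0 0; 0 3/2 0 0; 0 0 2 0; 0 0 0 1]
T2·T1 = [2 0 0 0; 0 -6/5 6/5 0; 0 -9/10 -8/5 0; 0 0 0 1]
T3·…·T1 = [2 0 0 4; 0 -6/5 6/5 -5; 0 -9/10 -8/5 6; 0 0 0 1]
T4·…·T1 = [-2 0 0 -4; 0 6/5 -6/5 5; 0 -9/20 -4/5 3; 0 0 0 1]

T = [-2 0 0 -4; 0 6/5 -6/5 5; 0 -9/20 -4/5 3; 0 0 0 1]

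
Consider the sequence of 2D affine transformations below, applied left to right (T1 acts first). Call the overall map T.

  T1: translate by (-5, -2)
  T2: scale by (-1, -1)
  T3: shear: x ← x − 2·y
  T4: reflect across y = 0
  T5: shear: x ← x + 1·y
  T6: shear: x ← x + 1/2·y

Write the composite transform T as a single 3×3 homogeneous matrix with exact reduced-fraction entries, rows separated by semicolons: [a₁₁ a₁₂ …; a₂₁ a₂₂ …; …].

T = [-1 7/2 -2; 0 1 -2; 0 0 1]

T1 = [1 0 -5; 0 1 -2; 0 0 1]
T2·T1 = [-1 0 5; 0 -1 2; 0 0 1]
T3·…·T1 = [-1 2 1; 0 -1 2; 0 0 1]
T4·…·T1 = [-1 2 1; 0 1 -2; 0 0 1]
T5·…·T1 = [-1 3 -1; 0 1 -2; 0 0 1]
T6·…·T1 = [-1 7/2 -2; 0 1 -2; 0 0 1]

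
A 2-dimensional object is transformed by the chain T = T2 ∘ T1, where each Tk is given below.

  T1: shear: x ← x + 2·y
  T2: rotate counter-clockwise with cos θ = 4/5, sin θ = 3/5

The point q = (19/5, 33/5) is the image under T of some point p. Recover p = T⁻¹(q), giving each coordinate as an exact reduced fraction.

T1 = [1 2 0; 0 1 0; 0 0 1]
T2·T1 = [4/5 1 0; 3/5 2 0; 0 0 1]
det M = 1; M⁻¹ = [2 -1 0; -3/5 4/5 0; 0 0 1]
M⁻¹ · (19/5, 33/5)ᵀ = (1, 3)ᵀ

p = (1, 3)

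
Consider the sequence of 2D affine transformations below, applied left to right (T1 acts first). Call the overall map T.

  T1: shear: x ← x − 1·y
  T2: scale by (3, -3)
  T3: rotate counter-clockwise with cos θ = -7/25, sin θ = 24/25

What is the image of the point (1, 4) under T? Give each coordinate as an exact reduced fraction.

T1 shear: x ← x − 1·y: (1, 4) → (-3, 4)
T2 scale by (3, -3): (-3, 4) → (-9, -12)
T3 rotate counter-clockwise with cos θ = -7/25, sin θ = 24/25: (-9, -12) → (351/25, -132/25)

T(p) = (351/25, -132/25)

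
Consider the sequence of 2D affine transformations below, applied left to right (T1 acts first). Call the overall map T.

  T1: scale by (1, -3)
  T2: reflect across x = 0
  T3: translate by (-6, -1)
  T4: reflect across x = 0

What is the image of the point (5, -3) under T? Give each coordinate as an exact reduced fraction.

T1 scale by (1, -3): (5, -3) → (5, 9)
T2 reflect across x = 0: (5, 9) → (-5, 9)
T3 translate by (-6, -1): (-5, 9) → (-11, 8)
T4 reflect across x = 0: (-11, 8) → (11, 8)

T(p) = (11, 8)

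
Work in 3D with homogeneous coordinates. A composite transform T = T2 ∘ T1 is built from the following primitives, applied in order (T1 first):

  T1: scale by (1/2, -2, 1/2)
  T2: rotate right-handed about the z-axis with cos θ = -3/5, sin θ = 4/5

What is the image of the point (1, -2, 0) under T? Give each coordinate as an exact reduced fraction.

T(p) = (-7/2, -2, 0)

T1 scale by (1/2, -2, 1/2): (1, -2, 0) → (1/2, 4, 0)
T2 rotate right-handed about the z-axis with cos θ = -3/5, sin θ = 4/5: (1/2, 4, 0) → (-7/2, -2, 0)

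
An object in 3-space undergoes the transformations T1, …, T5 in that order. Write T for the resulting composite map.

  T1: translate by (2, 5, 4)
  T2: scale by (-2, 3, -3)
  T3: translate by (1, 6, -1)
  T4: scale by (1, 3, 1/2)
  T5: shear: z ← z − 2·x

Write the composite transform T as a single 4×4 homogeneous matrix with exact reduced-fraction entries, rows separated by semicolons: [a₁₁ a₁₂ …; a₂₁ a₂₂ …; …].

T = [-2 0 0 -3; 0 9 0 63; 4 0 -3/2 -1/2; 0 0 0 1]

T1 = [1 0 0 2; 0 1 0 5; 0 0 1 4; 0 0 0 1]
T2·T1 = [-2 0 0 -4; 0 3 0 15; 0 0 -3 -12; 0 0 0 1]
T3·…·T1 = [-2 0 0 -3; 0 3 0 21; 0 0 -3 -13; 0 0 0 1]
T4·…·T1 = [-2 0 0 -3; 0 9 0 63; 0 0 -3/2 -13/2; 0 0 0 1]
T5·…·T1 = [-2 0 0 -3; 0 9 0 63; 4 0 -3/2 -1/2; 0 0 0 1]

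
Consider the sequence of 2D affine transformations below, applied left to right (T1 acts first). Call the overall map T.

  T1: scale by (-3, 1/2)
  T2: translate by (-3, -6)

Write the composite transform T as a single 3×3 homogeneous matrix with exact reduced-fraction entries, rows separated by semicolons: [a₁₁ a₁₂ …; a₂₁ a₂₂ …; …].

T1 = [-3 0 0; 0 1/2 0; 0 0 1]
T2·T1 = [-3 0 -3; 0 1/2 -6; 0 0 1]

T = [-3 0 -3; 0 1/2 -6; 0 0 1]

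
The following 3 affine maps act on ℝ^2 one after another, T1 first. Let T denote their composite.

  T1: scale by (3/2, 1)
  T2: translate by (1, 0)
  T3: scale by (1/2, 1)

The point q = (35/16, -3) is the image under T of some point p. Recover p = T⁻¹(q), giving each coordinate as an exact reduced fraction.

p = (9/4, -3)

T1 = [3/2 0 0; 0 1 0; 0 0 1]
T2·T1 = [3/2 0 1; 0 1 0; 0 0 1]
T3·…·T1 = [3/4 0 1/2; 0 1 0; 0 0 1]
det M = 3/4; M⁻¹ = [4/3 0 -2/3; 0 1 0; 0 0 1]
M⁻¹ · (35/16, -3)ᵀ = (9/4, -3)ᵀ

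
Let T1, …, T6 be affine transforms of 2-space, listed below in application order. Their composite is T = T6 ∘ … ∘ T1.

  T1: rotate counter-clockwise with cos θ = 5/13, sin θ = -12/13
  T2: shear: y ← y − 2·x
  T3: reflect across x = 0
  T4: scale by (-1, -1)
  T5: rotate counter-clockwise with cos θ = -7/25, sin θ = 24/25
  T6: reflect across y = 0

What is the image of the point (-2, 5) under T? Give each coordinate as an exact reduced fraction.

T1 rotate counter-clockwise with cos θ = 5/13, sin θ = -12/13: (-2, 5) → (50/13, 49/13)
T2 shear: y ← y − 2·x: (50/13, 49/13) → (50/13, -51/13)
T3 reflect across x = 0: (50/13, -51/13) → (-50/13, -51/13)
T4 scale by (-1, -1): (-50/13, -51/13) → (50/13, 51/13)
T5 rotate counter-clockwise with cos θ = -7/25, sin θ = 24/25: (50/13, 51/13) → (-1574/325, 843/325)
T6 reflect across y = 0: (-1574/325, 843/325) → (-1574/325, -843/325)

T(p) = (-1574/325, -843/325)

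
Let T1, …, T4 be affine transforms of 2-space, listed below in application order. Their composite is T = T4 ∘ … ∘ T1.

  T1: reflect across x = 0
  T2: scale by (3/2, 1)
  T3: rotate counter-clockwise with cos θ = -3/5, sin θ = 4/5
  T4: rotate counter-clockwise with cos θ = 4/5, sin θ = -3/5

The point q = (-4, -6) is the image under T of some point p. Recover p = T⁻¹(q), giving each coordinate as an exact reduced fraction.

T1 = [-1 0 0; 0 1 0; 0 0 1]
T2·T1 = [-3/2 0 0; 0 1 0; 0 0 1]
T3·…·T1 = [9/10 -4/5 0; -6/5 -3/5 0; 0 0 1]
T4·…·T1 = [0 -1 0; -3/2 0 0; 0 0 1]
det M = -3/2; M⁻¹ = [0 -2/3 0; -1 0 0; 0 0 1]
M⁻¹ · (-4, -6)ᵀ = (4, 4)ᵀ

p = (4, 4)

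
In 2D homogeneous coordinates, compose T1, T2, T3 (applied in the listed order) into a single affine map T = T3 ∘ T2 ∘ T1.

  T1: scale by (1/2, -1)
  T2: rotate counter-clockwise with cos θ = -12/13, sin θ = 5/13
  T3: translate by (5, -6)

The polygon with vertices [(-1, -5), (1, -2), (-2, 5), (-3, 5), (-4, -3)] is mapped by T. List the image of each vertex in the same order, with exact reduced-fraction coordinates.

image vertices: (46/13, -281/26), (49/13, -199/26), (102/13, -23/13), (108/13, -51/26), (74/13, -124/13)

T1 scale by (1/2, -1): (-1, -5) → (-1/2, 5); (1, -2) → (1/2, 2); (-2, 5) → (-1, -5); (-3, 5) → (-3/2, -5); (-4, -3) → (-2, 3)
T2 rotate counter-clockwise with cos θ = -12/13, sin θ = 5/13: (-1/2, 5) → (-19/13, -125/26); (1/2, 2) → (-16/13, -43/26); (-1, -5) → (37/13, 55/13); (-3/2, -5) → (43/13, 105/26); (-2, 3) → (9/13, -46/13)
T3 translate by (5, -6): (-19/13, -125/26) → (46/13, -281/26); (-16/13, -43/26) → (49/13, -199/26); (37/13, 55/13) → (102/13, -23/13); (43/13, 105/26) → (108/13, -51/26); (9/13, -46/13) → (74/13, -124/13)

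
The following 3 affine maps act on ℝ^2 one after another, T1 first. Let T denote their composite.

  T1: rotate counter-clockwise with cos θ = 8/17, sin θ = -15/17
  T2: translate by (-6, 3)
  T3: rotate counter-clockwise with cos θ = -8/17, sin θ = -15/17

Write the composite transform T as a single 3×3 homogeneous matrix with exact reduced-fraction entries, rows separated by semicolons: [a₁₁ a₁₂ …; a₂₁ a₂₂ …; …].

T = [-1 0 93/17; 0 -1 66/17; 0 0 1]

T1 = [8/17 15/17 0; -15/17 8/17 0; 0 0 1]
T2·T1 = [8/17 15/17 -6; -15/17 8/17 3; 0 0 1]
T3·…·T1 = [-1 0 93/17; 0 -1 66/17; 0 0 1]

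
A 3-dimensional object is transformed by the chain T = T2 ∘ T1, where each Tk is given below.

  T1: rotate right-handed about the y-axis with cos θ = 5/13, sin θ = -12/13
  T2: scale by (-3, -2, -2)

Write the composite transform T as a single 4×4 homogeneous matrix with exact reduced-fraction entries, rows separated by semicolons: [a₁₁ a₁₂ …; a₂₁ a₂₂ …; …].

T = [-15/13 0 36/13 0; 0 -2 0 0; -24/13 0 -10/13 0; 0 0 0 1]

T1 = [5/13 0 -12/13 0; 0 1 0 0; 12/13 0 5/13 0; 0 0 0 1]
T2·T1 = [-15/13 0 36/13 0; 0 -2 0 0; -24/13 0 -10/13 0; 0 0 0 1]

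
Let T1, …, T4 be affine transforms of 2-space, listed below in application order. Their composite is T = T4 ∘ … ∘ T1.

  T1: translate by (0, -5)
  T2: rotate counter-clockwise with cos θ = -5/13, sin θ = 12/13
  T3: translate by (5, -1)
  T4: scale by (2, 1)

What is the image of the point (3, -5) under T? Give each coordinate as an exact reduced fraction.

T(p) = (340/13, 73/13)

T1 translate by (0, -5): (3, -5) → (3, -10)
T2 rotate counter-clockwise with cos θ = -5/13, sin θ = 12/13: (3, -10) → (105/13, 86/13)
T3 translate by (5, -1): (105/13, 86/13) → (170/13, 73/13)
T4 scale by (2, 1): (170/13, 73/13) → (340/13, 73/13)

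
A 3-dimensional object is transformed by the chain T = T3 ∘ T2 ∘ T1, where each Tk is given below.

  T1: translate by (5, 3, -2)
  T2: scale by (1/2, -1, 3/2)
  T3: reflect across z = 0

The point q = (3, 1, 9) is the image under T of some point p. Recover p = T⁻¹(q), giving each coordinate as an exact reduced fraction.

p = (1, -4, -4)

T1 = [1 0 0 5; 0 1 0 3; 0 0 1 -2; 0 0 0 1]
T2·T1 = [1/2 0 0 5/2; 0 -1 0 -3; 0 0 3/2 -3; 0 0 0 1]
T3·…·T1 = [1/2 0 0 5/2; 0 -1 0 -3; 0 0 -3/2 3; 0 0 0 1]
det M = 3/4; M⁻¹ = [2 0 0 -5; 0 -1 0 -3; 0 0 -2/3 2; 0 0 0 1]
M⁻¹ · (3, 1, 9)ᵀ = (1, -4, -4)ᵀ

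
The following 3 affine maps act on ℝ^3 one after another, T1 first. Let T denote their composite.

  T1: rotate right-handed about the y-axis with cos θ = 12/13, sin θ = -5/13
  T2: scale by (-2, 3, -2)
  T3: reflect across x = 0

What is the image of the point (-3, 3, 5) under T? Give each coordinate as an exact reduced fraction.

T(p) = (-122/13, 9, -90/13)

T1 rotate right-handed about the y-axis with cos θ = 12/13, sin θ = -5/13: (-3, 3, 5) → (-61/13, 3, 45/13)
T2 scale by (-2, 3, -2): (-61/13, 3, 45/13) → (122/13, 9, -90/13)
T3 reflect across x = 0: (122/13, 9, -90/13) → (-122/13, 9, -90/13)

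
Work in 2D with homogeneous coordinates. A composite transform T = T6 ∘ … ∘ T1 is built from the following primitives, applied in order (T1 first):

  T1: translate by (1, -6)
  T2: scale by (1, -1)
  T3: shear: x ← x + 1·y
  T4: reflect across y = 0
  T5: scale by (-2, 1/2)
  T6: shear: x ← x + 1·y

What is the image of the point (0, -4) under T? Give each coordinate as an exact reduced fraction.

T(p) = (-27, -5)

T1 translate by (1, -6): (0, -4) → (1, -10)
T2 scale by (1, -1): (1, -10) → (1, 10)
T3 shear: x ← x + 1·y: (1, 10) → (11, 10)
T4 reflect across y = 0: (11, 10) → (11, -10)
T5 scale by (-2, 1/2): (11, -10) → (-22, -5)
T6 shear: x ← x + 1·y: (-22, -5) → (-27, -5)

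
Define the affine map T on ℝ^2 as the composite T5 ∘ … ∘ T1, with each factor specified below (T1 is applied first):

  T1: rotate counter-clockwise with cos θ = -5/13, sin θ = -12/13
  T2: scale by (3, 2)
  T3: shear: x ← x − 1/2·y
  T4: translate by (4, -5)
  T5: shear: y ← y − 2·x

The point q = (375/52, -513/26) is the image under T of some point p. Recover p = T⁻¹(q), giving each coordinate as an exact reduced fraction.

p = (-1/4, 1)

T1 = [-5/13 12/13 0; -12/13 -5/13 0; 0 0 1]
T2·T1 = [-15/13 36/13 0; -24/13 -10/13 0; 0 0 1]
T3·…·T1 = [-3/13 41/13 0; -24/13 -10/13 0; 0 0 1]
T4·…·T1 = [-3/13 41/13 4; -24/13 -10/13 -5; 0 0 1]
T5·…·T1 = [-3/13 41/13 4; -18/13 -92/13 -13; 0 0 1]
det M = 6; M⁻¹ = [-46/39 -41/78 -55/26; 3/13 -1/26 -37/26; 0 0 1]
M⁻¹ · (375/52, -513/26)ᵀ = (-1/4, 1)ᵀ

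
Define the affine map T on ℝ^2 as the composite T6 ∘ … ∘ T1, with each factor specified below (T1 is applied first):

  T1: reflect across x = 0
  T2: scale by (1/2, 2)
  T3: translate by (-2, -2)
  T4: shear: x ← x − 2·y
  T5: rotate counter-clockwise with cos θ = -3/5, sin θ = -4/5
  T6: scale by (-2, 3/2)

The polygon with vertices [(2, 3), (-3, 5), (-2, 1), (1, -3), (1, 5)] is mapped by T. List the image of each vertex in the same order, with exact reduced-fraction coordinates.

image vertices: (-98/5, 48/5), (-163/5, 63/5), (-6/5, 6/5), (29, -9), (-35, 15)

T1 reflect across x = 0: (2, 3) → (-2, 3); (-3, 5) → (3, 5); (-2, 1) → (2, 1); (1, -3) → (-1, -3); (1, 5) → (-1, 5)
T2 scale by (1/2, 2): (-2, 3) → (-1, 6); (3, 5) → (3/2, 10); (2, 1) → (1, 2); (-1, -3) → (-1/2, -6); (-1, 5) → (-1/2, 10)
T3 translate by (-2, -2): (-1, 6) → (-3, 4); (3/2, 10) → (-1/2, 8); (1, 2) → (-1, 0); (-1/2, -6) → (-5/2, -8); (-1/2, 10) → (-5/2, 8)
T4 shear: x ← x − 2·y: (-3, 4) → (-11, 4); (-1/2, 8) → (-33/2, 8); (-1, 0) → (-1, 0); (-5/2, -8) → (27/2, -8); (-5/2, 8) → (-37/2, 8)
T5 rotate counter-clockwise with cos θ = -3/5, sin θ = -4/5: (-11, 4) → (49/5, 32/5); (-33/2, 8) → (163/10, 42/5); (-1, 0) → (3/5, 4/5); (27/2, -8) → (-29/2, -6); (-37/2, 8) → (35/2, 10)
T6 scale by (-2, 3/2): (49/5, 32/5) → (-98/5, 48/5); (163/10, 42/5) → (-163/5, 63/5); (3/5, 4/5) → (-6/5, 6/5); (-29/2, -6) → (29, -9); (35/2, 10) → (-35, 15)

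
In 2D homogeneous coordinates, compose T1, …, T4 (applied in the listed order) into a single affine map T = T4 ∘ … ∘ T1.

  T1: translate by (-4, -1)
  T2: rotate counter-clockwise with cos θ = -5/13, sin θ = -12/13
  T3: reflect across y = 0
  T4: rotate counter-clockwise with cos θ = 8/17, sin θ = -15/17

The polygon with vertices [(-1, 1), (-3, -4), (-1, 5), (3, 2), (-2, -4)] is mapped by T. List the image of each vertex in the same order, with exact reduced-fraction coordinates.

T1 translate by (-4, -1): (-1, 1) → (-5, 0); (-3, -4) → (-7, -5); (-1, 5) → (-5, 4); (3, 2) → (-1, 1); (-2, -4) → (-6, -5)
T2 rotate counter-clockwise with cos θ = -5/13, sin θ = -12/13: (-5, 0) → (25/13, 60/13); (-7, -5) → (-25/13, 109/13); (-5, 4) → (73/13, 40/13); (-1, 1) → (17/13, 7/13); (-6, -5) → (-30/13, 97/13)
T3 reflect across y = 0: (25/13, 60/13) → (25/13, -60/13); (-25/13, 109/13) → (-25/13, -109/13); (73/13, 40/13) → (73/13, -40/13); (17/13, 7/13) → (17/13, -7/13); (-30/13, 97/13) → (-30/13, -97/13)
T4 rotate counter-clockwise with cos θ = 8/17, sin θ = -15/17: (25/13, -60/13) → (-700/221, -855/221); (-25/13, -109/13) → (-1835/221, -497/221); (73/13, -40/13) → (-16/221, -1415/221); (17/13, -7/13) → (31/221, -311/221); (-30/13, -97/13) → (-1695/221, -326/221)

image vertices: (-700/221, -855/221), (-1835/221, -497/221), (-16/221, -1415/221), (31/221, -311/221), (-1695/221, -326/221)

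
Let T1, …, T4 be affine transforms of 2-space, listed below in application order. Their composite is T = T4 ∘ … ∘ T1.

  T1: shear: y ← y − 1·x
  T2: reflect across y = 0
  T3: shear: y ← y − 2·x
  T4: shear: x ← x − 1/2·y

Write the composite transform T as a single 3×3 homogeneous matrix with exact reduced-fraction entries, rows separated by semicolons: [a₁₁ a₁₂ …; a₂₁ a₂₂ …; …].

T = [3/2 1/2 0; -1 -1 0; 0 0 1]

T1 = [1 0 0; -1 1 0; 0 0 1]
T2·T1 = [1 0 0; 1 -1 0; 0 0 1]
T3·…·T1 = [1 0 0; -1 -1 0; 0 0 1]
T4·…·T1 = [3/2 1/2 0; -1 -1 0; 0 0 1]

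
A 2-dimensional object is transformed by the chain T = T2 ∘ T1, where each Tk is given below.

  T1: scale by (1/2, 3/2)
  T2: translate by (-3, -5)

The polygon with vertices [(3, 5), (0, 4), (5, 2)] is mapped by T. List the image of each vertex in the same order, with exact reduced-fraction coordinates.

image vertices: (-3/2, 5/2), (-3, 1), (-1/2, -2)

T1 scale by (1/2, 3/2): (3, 5) → (3/2, 15/2); (0, 4) → (0, 6); (5, 2) → (5/2, 3)
T2 translate by (-3, -5): (3/2, 15/2) → (-3/2, 5/2); (0, 6) → (-3, 1); (5/2, 3) → (-1/2, -2)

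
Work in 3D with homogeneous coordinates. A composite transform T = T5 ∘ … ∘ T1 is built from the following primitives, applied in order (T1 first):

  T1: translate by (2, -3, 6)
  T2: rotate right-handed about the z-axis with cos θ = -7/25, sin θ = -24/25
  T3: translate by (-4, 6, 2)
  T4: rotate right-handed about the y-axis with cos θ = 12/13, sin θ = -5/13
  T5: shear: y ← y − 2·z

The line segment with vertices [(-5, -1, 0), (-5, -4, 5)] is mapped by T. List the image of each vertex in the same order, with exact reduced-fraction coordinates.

image vertices: (-124/13, 8/13, 61/13), (-353/25, -139/25, 41/5)

T1 translate by (2, -3, 6): (-5, -1, 0) → (-3, -4, 6); (-5, -4, 5) → (-3, -7, 11)
T2 rotate right-handed about the z-axis with cos θ = -7/25, sin θ = -24/25: (-3, -4, 6) → (-3, 4, 6); (-3, -7, 11) → (-147/25, 121/25, 11)
T3 translate by (-4, 6, 2): (-3, 4, 6) → (-7, 10, 8); (-147/25, 121/25, 11) → (-247/25, 271/25, 13)
T4 rotate right-handed about the y-axis with cos θ = 12/13, sin θ = -5/13: (-7, 10, 8) → (-124/13, 10, 61/13); (-247/25, 271/25, 13) → (-353/25, 271/25, 41/5)
T5 shear: y ← y − 2·z: (-124/13, 10, 61/13) → (-124/13, 8/13, 61/13); (-353/25, 271/25, 41/5) → (-353/25, -139/25, 41/5)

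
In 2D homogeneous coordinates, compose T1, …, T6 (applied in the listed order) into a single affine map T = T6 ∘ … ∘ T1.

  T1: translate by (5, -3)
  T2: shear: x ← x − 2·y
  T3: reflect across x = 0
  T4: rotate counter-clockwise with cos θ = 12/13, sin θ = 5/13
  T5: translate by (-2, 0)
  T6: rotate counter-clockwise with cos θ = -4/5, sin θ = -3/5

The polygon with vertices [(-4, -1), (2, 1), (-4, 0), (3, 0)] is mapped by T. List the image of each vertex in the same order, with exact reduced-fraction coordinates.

T1 translate by (5, -3): (-4, -1) → (1, -4); (2, 1) → (7, -2); (-4, 0) → (1, -3); (3, 0) → (8, -3)
T2 shear: x ← x − 2·y: (1, -4) → (9, -4); (7, -2) → (11, -2); (1, -3) → (7, -3); (8, -3) → (14, -3)
T3 reflect across x = 0: (9, -4) → (-9, -4); (11, -2) → (-11, -2); (7, -3) → (-7, -3); (14, -3) → (-14, -3)
T4 rotate counter-clockwise with cos θ = 12/13, sin θ = 5/13: (-9, -4) → (-88/13, -93/13); (-11, -2) → (-122/13, -79/13); (-7, -3) → (-69/13, -71/13); (-14, -3) → (-153/13, -106/13)
T5 translate by (-2, 0): (-88/13, -93/13) → (-114/13, -93/13); (-122/13, -79/13) → (-148/13, -79/13); (-69/13, -71/13) → (-95/13, -71/13); (-153/13, -106/13) → (-179/13, -106/13)
T6 rotate counter-clockwise with cos θ = -4/5, sin θ = -3/5: (-114/13, -93/13) → (177/65, 714/65); (-148/13, -79/13) → (71/13, 152/13); (-95/13, -71/13) → (167/65, 569/65); (-179/13, -106/13) → (398/65, 961/65)

image vertices: (177/65, 714/65), (71/13, 152/13), (167/65, 569/65), (398/65, 961/65)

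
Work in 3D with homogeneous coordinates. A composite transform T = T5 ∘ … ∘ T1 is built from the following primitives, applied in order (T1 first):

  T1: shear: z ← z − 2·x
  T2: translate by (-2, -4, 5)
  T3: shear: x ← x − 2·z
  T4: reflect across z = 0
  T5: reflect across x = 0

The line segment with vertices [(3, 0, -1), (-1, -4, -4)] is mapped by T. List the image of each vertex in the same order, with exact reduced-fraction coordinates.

T1 shear: z ← z − 2·x: (3, 0, -1) → (3, 0, -7); (-1, -4, -4) → (-1, -4, -2)
T2 translate by (-2, -4, 5): (3, 0, -7) → (1, -4, -2); (-1, -4, -2) → (-3, -8, 3)
T3 shear: x ← x − 2·z: (1, -4, -2) → (5, -4, -2); (-3, -8, 3) → (-9, -8, 3)
T4 reflect across z = 0: (5, -4, -2) → (5, -4, 2); (-9, -8, 3) → (-9, -8, -3)
T5 reflect across x = 0: (5, -4, 2) → (-5, -4, 2); (-9, -8, -3) → (9, -8, -3)

image vertices: (-5, -4, 2), (9, -8, -3)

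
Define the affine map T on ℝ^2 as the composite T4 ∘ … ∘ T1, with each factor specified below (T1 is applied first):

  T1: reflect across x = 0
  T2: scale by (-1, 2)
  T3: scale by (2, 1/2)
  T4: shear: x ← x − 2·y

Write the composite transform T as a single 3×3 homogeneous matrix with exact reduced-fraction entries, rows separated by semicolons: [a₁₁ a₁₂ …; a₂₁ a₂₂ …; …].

T1 = [-1 0 0; 0 1 0; 0 0 1]
T2·T1 = [1 0 0; 0 2 0; 0 0 1]
T3·…·T1 = [2 0 0; 0 1 0; 0 0 1]
T4·…·T1 = [2 -2 0; 0 1 0; 0 0 1]

T = [2 -2 0; 0 1 0; 0 0 1]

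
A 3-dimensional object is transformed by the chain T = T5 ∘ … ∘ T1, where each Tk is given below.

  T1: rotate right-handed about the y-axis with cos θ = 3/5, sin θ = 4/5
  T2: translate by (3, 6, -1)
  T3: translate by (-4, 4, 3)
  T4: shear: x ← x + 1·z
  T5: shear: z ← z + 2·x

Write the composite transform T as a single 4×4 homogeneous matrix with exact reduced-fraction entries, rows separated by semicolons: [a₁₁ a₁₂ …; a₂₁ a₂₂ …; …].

T = [-1/5 0 7/5 1; 0 1 0 10; -6/5 0 17/5 4; 0 0 0 1]

T1 = [3/5 0 4/5 0; 0 1 0 0; -4/5 0 3/5 0; 0 0 0 1]
T2·T1 = [3/5 0 4/5 3; 0 1 0 6; -4/5 0 3/5 -1; 0 0 0 1]
T3·…·T1 = [3/5 0 4/5 -1; 0 1 0 10; -4/5 0 3/5 2; 0 0 0 1]
T4·…·T1 = [-1/5 0 7/5 1; 0 1 0 10; -4/5 0 3/5 2; 0 0 0 1]
T5·…·T1 = [-1/5 0 7/5 1; 0 1 0 10; -6/5 0 17/5 4; 0 0 0 1]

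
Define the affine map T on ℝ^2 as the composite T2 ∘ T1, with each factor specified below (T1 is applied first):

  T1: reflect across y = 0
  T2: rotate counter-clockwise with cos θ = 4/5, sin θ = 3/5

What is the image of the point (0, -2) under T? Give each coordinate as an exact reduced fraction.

T1 reflect across y = 0: (0, -2) → (0, 2)
T2 rotate counter-clockwise with cos θ = 4/5, sin θ = 3/5: (0, 2) → (-6/5, 8/5)

T(p) = (-6/5, 8/5)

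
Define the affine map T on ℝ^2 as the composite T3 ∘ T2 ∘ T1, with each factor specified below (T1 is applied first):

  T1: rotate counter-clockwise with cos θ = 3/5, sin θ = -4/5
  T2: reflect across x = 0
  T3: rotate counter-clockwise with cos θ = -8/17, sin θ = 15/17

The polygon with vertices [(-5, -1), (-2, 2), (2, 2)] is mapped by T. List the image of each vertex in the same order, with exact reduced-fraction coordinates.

T1 rotate counter-clockwise with cos θ = 3/5, sin θ = -4/5: (-5, -1) → (-19/5, 17/5); (-2, 2) → (2/5, 14/5); (2, 2) → (14/5, -2/5)
T2 reflect across x = 0: (-19/5, 17/5) → (19/5, 17/5); (2/5, 14/5) → (-2/5, 14/5); (14/5, -2/5) → (-14/5, -2/5)
T3 rotate counter-clockwise with cos θ = -8/17, sin θ = 15/17: (19/5, 17/5) → (-407/85, 149/85); (-2/5, 14/5) → (-194/85, -142/85); (-14/5, -2/5) → (142/85, -194/85)

image vertices: (-407/85, 149/85), (-194/85, -142/85), (142/85, -194/85)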